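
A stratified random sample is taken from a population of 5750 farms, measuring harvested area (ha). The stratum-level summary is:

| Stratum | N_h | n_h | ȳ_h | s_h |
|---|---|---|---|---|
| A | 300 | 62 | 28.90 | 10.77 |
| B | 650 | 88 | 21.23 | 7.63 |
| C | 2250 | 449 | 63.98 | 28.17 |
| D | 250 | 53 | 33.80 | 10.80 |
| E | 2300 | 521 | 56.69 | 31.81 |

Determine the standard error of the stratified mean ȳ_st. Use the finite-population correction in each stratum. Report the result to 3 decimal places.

SE(ȳ_st) ≈ 0.687

V̂(ȳ_st) = Σ W_h² (1 − n_h/N_h) s_h²/n_h, with W_h = N_h/N and N = 5750:
  stratum A: (300/5750)²·(1 − 62/300)·10.77²/62 = 0.00404019
  stratum B: (650/5750)²·(1 − 88/650)·7.63²/88 = 0.00730938
  stratum C: (2250/5750)²·(1 − 449/2250)·28.17²/449 = 0.216615
  stratum D: (250/5750)²·(1 − 53/250)·10.80²/53 = 0.00327825
  stratum E: (2300/5750)²·(1 − 521/2300)·31.81²/521 = 0.240358
V̂(ȳ_st) = 0.4716
SE(ȳ_st) = √0.4716 = 0.686731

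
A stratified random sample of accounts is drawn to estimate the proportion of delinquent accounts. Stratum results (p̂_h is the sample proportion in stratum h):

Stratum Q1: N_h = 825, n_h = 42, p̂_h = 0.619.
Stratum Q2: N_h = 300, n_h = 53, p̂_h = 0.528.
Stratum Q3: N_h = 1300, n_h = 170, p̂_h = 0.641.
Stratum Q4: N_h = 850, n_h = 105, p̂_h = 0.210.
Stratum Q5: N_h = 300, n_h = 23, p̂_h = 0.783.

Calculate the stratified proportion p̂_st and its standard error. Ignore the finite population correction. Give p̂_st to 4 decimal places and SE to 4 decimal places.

p̂_st ≈ 0.5359, SE ≈ 0.0258

N = 3575; stratum weights W_h = N_h/N.
p̂_st = Σ W_h p̂_h = (825·0.619 + 300·0.528 + 1300·0.641 + 850·0.210 + 300·0.783)/3575 = 0.53588
V̂(p̂_st) = Σ W_h² p̂_h(1−p̂_h)/(n_h−1):
  stratum Q1: (825/3575)²·0.619·0.381/41 = 0.000306329
  stratum Q2: (300/3575)²·0.528·0.472/52 = 3.37492e-05
  stratum Q3: (1300/3575)²·0.641·0.359/169 = 0.000180053
  stratum Q4: (850/3575)²·0.210·0.790/104 = 9.01776e-05
  stratum Q5: (300/3575)²·0.783·0.217/22 = 5.43863e-05
V̂(p̂_st) = 0.000664695; SE = √V̂ = 0.0257817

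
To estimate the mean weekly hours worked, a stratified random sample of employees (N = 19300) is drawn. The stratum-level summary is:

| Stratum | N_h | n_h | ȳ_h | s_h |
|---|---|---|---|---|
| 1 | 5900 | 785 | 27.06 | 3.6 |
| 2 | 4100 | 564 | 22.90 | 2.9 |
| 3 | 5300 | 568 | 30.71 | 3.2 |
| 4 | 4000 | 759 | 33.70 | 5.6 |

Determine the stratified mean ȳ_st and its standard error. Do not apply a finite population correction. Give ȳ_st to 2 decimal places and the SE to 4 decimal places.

ȳ_st ≈ 28.55, SE ≈ 0.0731

ȳ_st = Σ W_h ȳ_h = (5900·27.06 + 4100·22.90 + 5300·30.71 + 4000·33.70)/19300 = 28.55477
V̂(ȳ_st) = Σ W_h² s_h²/n_h, with W_h = N_h/N and N = 19300:
  stratum 1: (5900/19300)²·3.6²/785 = 0.00154285
  stratum 2: (4100/19300)²·2.9²/564 = 0.00067293
  stratum 3: (5300/19300)²·3.2²/568 = 0.00135953
  stratum 4: (4000/19300)²·5.6²/759 = 0.00177476
V̂(ȳ_st) = 0.00535007
SE(ȳ_st) = √0.00535007 = 0.0731442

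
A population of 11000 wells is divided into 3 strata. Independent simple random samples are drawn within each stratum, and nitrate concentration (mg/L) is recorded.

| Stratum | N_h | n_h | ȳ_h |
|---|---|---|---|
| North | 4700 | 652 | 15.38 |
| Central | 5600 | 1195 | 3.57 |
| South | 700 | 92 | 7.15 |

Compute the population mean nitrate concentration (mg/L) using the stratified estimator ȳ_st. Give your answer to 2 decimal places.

ȳ_st ≈ 8.84

N = Σ N_h = 11000. Stratum weights W_h = N_h/N.
ȳ_st = (4700·15.38 + 5600·3.57 + 700·7.15) / 11000 = 8.8439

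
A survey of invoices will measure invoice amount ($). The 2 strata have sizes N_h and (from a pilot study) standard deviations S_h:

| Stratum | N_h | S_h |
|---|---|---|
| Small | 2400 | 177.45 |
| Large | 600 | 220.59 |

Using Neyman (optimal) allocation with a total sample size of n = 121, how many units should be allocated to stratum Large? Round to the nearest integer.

29

Neyman allocation: n_h = n · N_h S_h / Σ N_i S_i, with n = 121.
  stratum Small: N_h·S_h = 2400·177.45 = 425880.00
  stratum Large: N_h·S_h = 600·220.59 = 132354.00
Σ N_h S_h = 558234.00
n for stratum Large = 121·132354.00/558234.00 = 28.688 → 29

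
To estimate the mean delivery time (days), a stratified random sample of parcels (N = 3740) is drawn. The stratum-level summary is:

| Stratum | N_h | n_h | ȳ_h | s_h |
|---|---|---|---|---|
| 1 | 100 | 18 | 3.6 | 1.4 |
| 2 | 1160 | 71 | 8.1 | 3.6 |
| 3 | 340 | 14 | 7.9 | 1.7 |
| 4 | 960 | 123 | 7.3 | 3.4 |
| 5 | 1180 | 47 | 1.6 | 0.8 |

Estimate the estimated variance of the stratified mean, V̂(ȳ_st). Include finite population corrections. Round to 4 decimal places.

V̂(ȳ_st) ≈ 0.0249

V̂(ȳ_st) = Σ W_h² (1 − n_h/N_h) s_h²/n_h, with W_h = N_h/N and N = 3740:
  stratum 1: (100/3740)²·(1 − 18/100)·1.4²/18 = 6.38343e-05
  stratum 2: (1160/3740)²·(1 − 71/1160)·3.6²/71 = 0.016485
  stratum 3: (340/3740)²·(1 − 14/340)·1.7²/14 = 0.00163577
  stratum 4: (960/3740)²·(1 − 123/960)·3.4²/123 = 0.00539891
  stratum 5: (1180/3740)²·(1 − 47/1180)·0.8²/47 = 0.00130152
V̂(ȳ_st) = 0.0248851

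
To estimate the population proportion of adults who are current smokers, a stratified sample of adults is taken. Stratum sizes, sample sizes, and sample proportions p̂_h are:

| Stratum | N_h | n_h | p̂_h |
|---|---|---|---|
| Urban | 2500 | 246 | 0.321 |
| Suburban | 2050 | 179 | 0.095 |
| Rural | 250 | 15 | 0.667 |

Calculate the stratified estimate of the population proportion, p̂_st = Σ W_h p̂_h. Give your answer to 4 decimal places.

p̂_st ≈ 0.2425

N = 4800; stratum weights W_h = N_h/N.
p̂_st = Σ W_h p̂_h = (2500·0.321 + 2050·0.095 + 250·0.667)/4800 = 0.24250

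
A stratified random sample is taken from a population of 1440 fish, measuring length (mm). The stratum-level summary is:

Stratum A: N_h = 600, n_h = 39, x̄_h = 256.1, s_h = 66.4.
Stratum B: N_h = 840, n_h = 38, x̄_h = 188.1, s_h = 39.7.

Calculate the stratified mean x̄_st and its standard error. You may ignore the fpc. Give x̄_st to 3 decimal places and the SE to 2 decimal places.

x̄_st ≈ 216.433, SE ≈ 5.81

x̄_st = Σ W_h x̄_h = (600·256.1 + 840·188.1)/1440 = 216.43333
V̂(x̄_st) = Σ W_h² s_h²/n_h, with W_h = N_h/N and N = 1440:
  stratum A: (600/1440)²·66.4²/39 = 19.6268
  stratum B: (840/1440)²·39.7²/38 = 14.1134
V̂(x̄_st) = 33.7402
SE(x̄_st) = √33.7402 = 5.80863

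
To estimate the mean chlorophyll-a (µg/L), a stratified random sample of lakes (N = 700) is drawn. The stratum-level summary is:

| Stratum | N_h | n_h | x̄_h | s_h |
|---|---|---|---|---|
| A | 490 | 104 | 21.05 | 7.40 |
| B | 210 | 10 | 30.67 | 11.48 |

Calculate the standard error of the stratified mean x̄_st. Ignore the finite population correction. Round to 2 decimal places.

SE(x̄_st) ≈ 1.20

V̂(x̄_st) = Σ W_h² s_h²/n_h, with W_h = N_h/N and N = 700:
  stratum A: (490/700)²·7.40²/104 = 0.258004
  stratum B: (210/700)²·11.48²/10 = 1.18611
V̂(x̄_st) = 1.44412
SE(x̄_st) = √1.44412 = 1.20171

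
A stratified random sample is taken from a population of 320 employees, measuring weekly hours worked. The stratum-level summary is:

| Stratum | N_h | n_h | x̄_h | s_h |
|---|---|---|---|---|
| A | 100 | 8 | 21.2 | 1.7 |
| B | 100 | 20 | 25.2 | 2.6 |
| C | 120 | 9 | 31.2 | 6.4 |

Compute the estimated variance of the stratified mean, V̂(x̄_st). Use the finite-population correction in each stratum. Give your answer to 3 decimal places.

V̂(x̄_st) = Σ W_h² (1 − n_h/N_h) s_h²/n_h, with W_h = N_h/N and N = 320:
  stratum A: (100/320)²·(1 − 8/100)·1.7²/8 = 0.0324561
  stratum B: (100/320)²·(1 − 20/100)·2.6²/20 = 0.0264063
  stratum C: (120/320)²·(1 − 9/120)·6.4²/9 = 0.592
V̂(x̄_st) = 0.650862

V̂(x̄_st) ≈ 0.651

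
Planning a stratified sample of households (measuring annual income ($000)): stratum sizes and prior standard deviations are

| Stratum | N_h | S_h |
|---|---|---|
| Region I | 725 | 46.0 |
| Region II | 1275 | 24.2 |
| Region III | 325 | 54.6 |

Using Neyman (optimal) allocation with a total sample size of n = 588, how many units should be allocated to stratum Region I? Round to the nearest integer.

Neyman allocation: n_h = n · N_h S_h / Σ N_i S_i, with n = 588.
  stratum Region I: N_h·S_h = 725·46.0 = 33350.00
  stratum Region II: N_h·S_h = 1275·24.2 = 30855.00
  stratum Region III: N_h·S_h = 325·54.6 = 17745.00
Σ N_h S_h = 81950.00
n for stratum Region I = 588·33350.00/81950.00 = 239.290 → 239

239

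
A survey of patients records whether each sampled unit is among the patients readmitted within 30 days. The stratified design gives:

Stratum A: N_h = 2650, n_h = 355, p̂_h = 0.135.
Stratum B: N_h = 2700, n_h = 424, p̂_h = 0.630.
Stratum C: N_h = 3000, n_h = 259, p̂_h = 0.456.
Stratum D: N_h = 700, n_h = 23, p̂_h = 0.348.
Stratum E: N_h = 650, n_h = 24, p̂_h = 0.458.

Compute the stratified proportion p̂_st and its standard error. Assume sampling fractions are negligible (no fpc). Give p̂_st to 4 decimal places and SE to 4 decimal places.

p̂_st ≈ 0.4091, SE ≈ 0.0162

N = 9700; stratum weights W_h = N_h/N.
p̂_st = Σ W_h p̂_h = (2650·0.135 + 2700·0.630 + 3000·0.456 + 700·0.348 + 650·0.458)/9700 = 0.40908
V̂(p̂_st) = Σ W_h² p̂_h(1−p̂_h)/(n_h−1):
  stratum A: (2650/9700)²·0.135·0.865/354 = 2.46204e-05
  stratum B: (2700/9700)²·0.630·0.370/423 = 4.26959e-05
  stratum C: (3000/9700)²·0.456·0.544/258 = 9.19693e-05
  stratum D: (700/9700)²·0.348·0.652/22 = 5.37102e-05
  stratum E: (650/9700)²·0.458·0.542/23 = 4.84641e-05
V̂(p̂_st) = 0.00026146; SE = √V̂ = 0.0161697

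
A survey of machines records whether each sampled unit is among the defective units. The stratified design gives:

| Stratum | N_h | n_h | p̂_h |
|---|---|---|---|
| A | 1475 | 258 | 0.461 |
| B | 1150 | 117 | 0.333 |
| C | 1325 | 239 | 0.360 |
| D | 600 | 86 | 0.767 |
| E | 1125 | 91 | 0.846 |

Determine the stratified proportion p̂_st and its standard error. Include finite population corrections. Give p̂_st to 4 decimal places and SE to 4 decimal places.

N = 5675; stratum weights W_h = N_h/N.
p̂_st = Σ W_h p̂_h = (1475·0.461 + 1150·0.333 + 1325·0.360 + 600·0.767 + 1125·0.846)/5675 = 0.52015
V̂(p̂_st) = Σ W_h² (1 − n_h/N_h) p̂_h(1−p̂_h)/(n_h−1):
  stratum A: (1475/5675)²·(1 − 258/1475)·0.461·0.539/257 = 5.38899e-05
  stratum B: (1150/5675)²·(1 − 117/1150)·0.333·0.667/116 = 7.06283e-05
  stratum C: (1325/5675)²·(1 − 239/1325)·0.360·0.640/238 = 4.32533e-05
  stratum D: (600/5675)²·(1 − 86/600)·0.767·0.233/85 = 2.01333e-05
  stratum E: (1125/5675)²·(1 − 91/1125)·0.846·0.154/90 = 5.22865e-05
V̂(p̂_st) = 0.000240191; SE = √V̂ = 0.0154981

p̂_st ≈ 0.5202, SE ≈ 0.0155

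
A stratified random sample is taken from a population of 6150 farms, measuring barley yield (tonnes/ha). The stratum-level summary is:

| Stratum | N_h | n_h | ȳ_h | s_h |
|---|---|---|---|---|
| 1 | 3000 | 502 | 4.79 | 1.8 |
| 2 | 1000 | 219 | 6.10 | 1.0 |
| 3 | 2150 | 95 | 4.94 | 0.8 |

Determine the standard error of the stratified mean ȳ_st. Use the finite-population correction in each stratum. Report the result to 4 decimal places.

SE(ȳ_st) ≈ 0.0465

V̂(ȳ_st) = Σ W_h² (1 − n_h/N_h) s_h²/n_h, with W_h = N_h/N and N = 6150:
  stratum 1: (3000/6150)²·(1 − 502/3000)·1.8²/502 = 0.00127881
  stratum 2: (1000/6150)²·(1 − 219/1000)·1.0²/219 = 9.42881e-05
  stratum 3: (2150/6150)²·(1 − 95/2150)·0.8²/95 = 0.000786967
V̂(ȳ_st) = 0.00216006
SE(ȳ_st) = √0.00216006 = 0.0464765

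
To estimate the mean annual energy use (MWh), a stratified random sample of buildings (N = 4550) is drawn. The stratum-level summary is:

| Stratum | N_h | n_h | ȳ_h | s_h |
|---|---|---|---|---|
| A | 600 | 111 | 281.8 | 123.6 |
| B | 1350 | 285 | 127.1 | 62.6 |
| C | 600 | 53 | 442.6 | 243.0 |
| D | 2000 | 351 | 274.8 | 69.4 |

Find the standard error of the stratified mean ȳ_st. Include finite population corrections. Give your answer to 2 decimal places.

SE(ȳ_st) ≈ 4.77

V̂(ȳ_st) = Σ W_h² (1 − n_h/N_h) s_h²/n_h, with W_h = N_h/N and N = 4550:
  stratum A: (600/4550)²·(1 − 111/600)·123.6²/111 = 1.95052
  stratum B: (1350/4550)²·(1 − 285/1350)·62.6²/285 = 0.954914
  stratum C: (600/4550)²·(1 − 53/600)·243.0²/53 = 17.6625
  stratum D: (2000/4550)²·(1 − 351/2000)·69.4²/351 = 2.18595
V̂(ȳ_st) = 22.7539
SE(ȳ_st) = √22.7539 = 4.7701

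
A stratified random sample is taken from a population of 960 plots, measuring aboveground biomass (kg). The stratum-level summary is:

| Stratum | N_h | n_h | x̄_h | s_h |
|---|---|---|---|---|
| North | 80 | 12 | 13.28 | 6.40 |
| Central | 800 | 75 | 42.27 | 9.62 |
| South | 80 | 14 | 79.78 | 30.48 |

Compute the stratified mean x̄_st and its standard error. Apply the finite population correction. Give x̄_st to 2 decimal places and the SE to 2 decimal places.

x̄_st = Σ W_h x̄_h = (80·13.28 + 800·42.27 + 80·79.78)/960 = 42.98000
V̂(x̄_st) = Σ W_h² (1 − n_h/N_h) s_h²/n_h, with W_h = N_h/N and N = 960:
  stratum North: (80/960)²·(1 − 12/80)·6.40²/12 = 0.0201481
  stratum Central: (800/960)²·(1 − 75/800)·9.62²/75 = 0.776559
  stratum South: (80/960)²·(1 − 14/80)·30.48²/14 = 0.380184
V̂(x̄_st) = 1.17689
SE(x̄_st) = √1.17689 = 1.08485

x̄_st ≈ 42.98, SE ≈ 1.08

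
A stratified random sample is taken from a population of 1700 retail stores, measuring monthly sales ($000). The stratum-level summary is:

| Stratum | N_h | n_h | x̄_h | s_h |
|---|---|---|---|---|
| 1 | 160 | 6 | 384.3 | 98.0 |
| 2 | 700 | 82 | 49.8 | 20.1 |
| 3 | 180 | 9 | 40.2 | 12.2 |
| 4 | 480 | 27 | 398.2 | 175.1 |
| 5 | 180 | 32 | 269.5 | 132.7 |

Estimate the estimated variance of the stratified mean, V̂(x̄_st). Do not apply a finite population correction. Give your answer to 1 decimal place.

V̂(x̄_st) = Σ W_h² s_h²/n_h, with W_h = N_h/N and N = 1700:
  stratum 1: (160/1700)²·98.0²/6 = 14.1789
  stratum 2: (700/1700)²·20.1²/82 = 0.835365
  stratum 3: (180/1700)²·12.2²/9 = 0.185406
  stratum 4: (480/1700)²·175.1²/27 = 90.5301
  stratum 5: (180/1700)²·132.7²/32 = 6.16934
V̂(x̄_st) = 111.899

V̂(x̄_st) ≈ 111.9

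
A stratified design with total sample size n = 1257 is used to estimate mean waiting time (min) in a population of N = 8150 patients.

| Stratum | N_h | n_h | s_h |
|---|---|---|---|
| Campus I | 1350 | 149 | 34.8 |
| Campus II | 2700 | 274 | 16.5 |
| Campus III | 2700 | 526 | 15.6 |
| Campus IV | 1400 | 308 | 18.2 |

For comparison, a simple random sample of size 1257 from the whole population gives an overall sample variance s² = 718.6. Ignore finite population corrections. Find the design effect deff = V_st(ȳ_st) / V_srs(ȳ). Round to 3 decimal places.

V̂(ȳ_st) = Σ W_h² s_h²/n_h, with W_h = N_h/N and N = 8150:
  stratum Campus I: (1350/8150)²·34.8²/149 = 0.22301
  stratum Campus II: (2700/8150)²·16.5²/274 = 0.109051
  stratum Campus III: (2700/8150)²·15.6²/526 = 0.050778
  stratum Campus IV: (1400/8150)²·18.2²/308 = 0.0317346
V_st = 0.414574
V_srs = s²/n = 718.6/1257 = 0.571679
deff = V_st / V_srs = 0.414574/0.571679 = 0.7252

deff ≈ 0.725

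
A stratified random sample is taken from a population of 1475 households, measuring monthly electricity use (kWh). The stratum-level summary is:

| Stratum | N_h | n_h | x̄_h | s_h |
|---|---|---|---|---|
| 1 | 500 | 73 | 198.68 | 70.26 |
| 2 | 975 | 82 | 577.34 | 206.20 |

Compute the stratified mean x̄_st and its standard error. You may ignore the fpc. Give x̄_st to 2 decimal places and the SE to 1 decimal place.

x̄_st ≈ 448.98, SE ≈ 15.3

x̄_st = Σ W_h x̄_h = (500·198.68 + 975·577.34)/1475 = 448.98068
V̂(x̄_st) = Σ W_h² s_h²/n_h, with W_h = N_h/N and N = 1475:
  stratum 1: (500/1475)²·70.26²/73 = 7.77051
  stratum 2: (975/1475)²·206.20²/82 = 226.563
V̂(x̄_st) = 234.333
SE(x̄_st) = √234.333 = 15.308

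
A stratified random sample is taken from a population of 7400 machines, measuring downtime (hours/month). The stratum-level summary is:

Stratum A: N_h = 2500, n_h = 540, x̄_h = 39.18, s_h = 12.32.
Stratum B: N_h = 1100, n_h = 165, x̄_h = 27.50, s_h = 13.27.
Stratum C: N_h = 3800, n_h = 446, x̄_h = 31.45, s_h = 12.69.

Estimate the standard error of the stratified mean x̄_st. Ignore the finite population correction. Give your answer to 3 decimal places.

SE(x̄_st) ≈ 0.388

V̂(x̄_st) = Σ W_h² s_h²/n_h, with W_h = N_h/N and N = 7400:
  stratum A: (2500/7400)²·12.32²/540 = 0.0320807
  stratum B: (1100/7400)²·13.27²/165 = 0.023582
  stratum C: (3800/7400)²·12.69²/446 = 0.0952121
V̂(x̄_st) = 0.150875
SE(x̄_st) = √0.150875 = 0.388426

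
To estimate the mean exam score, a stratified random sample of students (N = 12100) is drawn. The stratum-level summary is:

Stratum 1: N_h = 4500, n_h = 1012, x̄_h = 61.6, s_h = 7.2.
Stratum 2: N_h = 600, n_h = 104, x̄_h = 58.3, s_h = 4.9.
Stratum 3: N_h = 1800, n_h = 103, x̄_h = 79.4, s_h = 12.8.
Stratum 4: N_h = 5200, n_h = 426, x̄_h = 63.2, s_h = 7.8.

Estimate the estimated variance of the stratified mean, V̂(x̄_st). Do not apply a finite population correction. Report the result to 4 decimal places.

V̂(x̄_st) = Σ W_h² s_h²/n_h, with W_h = N_h/N and N = 12100:
  stratum 1: (4500/12100)²·7.2²/1012 = 0.00708498
  stratum 2: (600/12100)²·4.9²/104 = 0.000567663
  stratum 3: (1800/12100)²·12.8²/103 = 0.0352012
  stratum 4: (5200/12100)²·7.8²/426 = 0.0263764
V̂(x̄_st) = 0.0692302

V̂(x̄_st) ≈ 0.0692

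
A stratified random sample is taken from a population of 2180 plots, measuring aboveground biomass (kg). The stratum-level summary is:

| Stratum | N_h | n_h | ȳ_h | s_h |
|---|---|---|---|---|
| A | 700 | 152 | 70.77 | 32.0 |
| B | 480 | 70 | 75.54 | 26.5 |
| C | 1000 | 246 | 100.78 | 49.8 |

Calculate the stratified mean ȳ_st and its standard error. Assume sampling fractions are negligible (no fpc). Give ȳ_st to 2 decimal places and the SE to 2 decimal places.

ȳ_st = Σ W_h ȳ_h = (700·70.77 + 480·75.54 + 1000·100.78)/2180 = 85.58633
V̂(ȳ_st) = Σ W_h² s_h²/n_h, with W_h = N_h/N and N = 2180:
  stratum A: (700/2180)²·32.0²/152 = 0.694607
  stratum B: (480/2180)²·26.5²/70 = 0.486366
  stratum C: (1000/2180)²·49.8²/246 = 2.12134
V̂(ȳ_st) = 3.30231
SE(ȳ_st) = √3.30231 = 1.81723

ȳ_st ≈ 85.59, SE ≈ 1.82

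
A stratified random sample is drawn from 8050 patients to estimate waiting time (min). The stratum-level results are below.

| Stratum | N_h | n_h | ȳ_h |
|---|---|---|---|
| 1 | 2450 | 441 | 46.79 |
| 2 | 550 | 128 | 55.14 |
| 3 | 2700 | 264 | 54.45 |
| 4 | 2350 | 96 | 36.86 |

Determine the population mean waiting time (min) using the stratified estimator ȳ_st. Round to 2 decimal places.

N = Σ N_h = 8050. Stratum weights W_h = N_h/N.
ȳ_st = (2450·46.79 + 550·55.14 + 2700·54.45 + 2350·36.86) / 8050 = 47.0309

ȳ_st ≈ 47.03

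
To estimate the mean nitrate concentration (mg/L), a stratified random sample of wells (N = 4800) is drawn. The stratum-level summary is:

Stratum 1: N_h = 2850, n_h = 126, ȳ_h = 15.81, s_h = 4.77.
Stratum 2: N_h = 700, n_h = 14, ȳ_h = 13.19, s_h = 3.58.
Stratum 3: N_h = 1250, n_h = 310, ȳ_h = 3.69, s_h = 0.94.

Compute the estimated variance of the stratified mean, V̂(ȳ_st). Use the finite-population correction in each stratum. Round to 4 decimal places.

V̂(ȳ_st) = Σ W_h² (1 − n_h/N_h) s_h²/n_h, with W_h = N_h/N and N = 4800:
  stratum 1: (2850/4800)²·(1 − 126/2850)·4.77²/126 = 0.0608465
  stratum 2: (700/4800)²·(1 − 14/700)·3.58²/14 = 0.01908
  stratum 3: (1250/4800)²·(1 − 310/1250)·0.94²/310 = 0.000145362
V̂(ȳ_st) = 0.0800718

V̂(ȳ_st) ≈ 0.0801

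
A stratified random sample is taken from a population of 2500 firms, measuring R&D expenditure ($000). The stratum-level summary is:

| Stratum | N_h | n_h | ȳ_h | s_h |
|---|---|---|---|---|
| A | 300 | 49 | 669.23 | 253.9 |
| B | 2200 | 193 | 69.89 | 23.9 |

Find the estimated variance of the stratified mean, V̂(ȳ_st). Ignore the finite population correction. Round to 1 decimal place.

V̂(ȳ_st) = Σ W_h² s_h²/n_h, with W_h = N_h/N and N = 2500:
  stratum A: (300/2500)²·253.9²/49 = 18.9449
  stratum B: (2200/2500)²·23.9²/193 = 2.29194
V̂(ȳ_st) = 21.2368

V̂(ȳ_st) ≈ 21.2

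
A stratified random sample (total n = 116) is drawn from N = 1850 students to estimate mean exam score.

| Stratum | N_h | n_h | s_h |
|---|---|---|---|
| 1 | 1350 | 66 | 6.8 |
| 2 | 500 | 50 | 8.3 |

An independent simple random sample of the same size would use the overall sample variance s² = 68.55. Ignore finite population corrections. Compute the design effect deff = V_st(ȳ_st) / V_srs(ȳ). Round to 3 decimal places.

V̂(ȳ_st) = Σ W_h² s_h²/n_h, with W_h = N_h/N and N = 1850:
  stratum 1: (1350/1850)²·6.8²/66 = 0.373077
  stratum 2: (500/1850)²·8.3²/50 = 0.100643
V_st = 0.473719
V_srs = s²/n = 68.55/116 = 0.590948
deff = V_st / V_srs = 0.473719/0.590948 = 0.8016

deff ≈ 0.802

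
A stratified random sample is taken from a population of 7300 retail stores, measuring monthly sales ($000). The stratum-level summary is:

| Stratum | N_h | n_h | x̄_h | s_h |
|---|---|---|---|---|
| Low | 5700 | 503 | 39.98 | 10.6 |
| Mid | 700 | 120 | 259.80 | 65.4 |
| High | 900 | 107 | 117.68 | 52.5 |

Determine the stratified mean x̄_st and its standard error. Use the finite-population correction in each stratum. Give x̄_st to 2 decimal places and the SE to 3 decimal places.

x̄_st ≈ 70.64, SE ≈ 0.861

x̄_st = Σ W_h x̄_h = (5700·39.98 + 700·259.80 + 900·117.68)/7300 = 70.63808
V̂(x̄_st) = Σ W_h² (1 − n_h/N_h) s_h²/n_h, with W_h = N_h/N and N = 7300:
  stratum Low: (5700/7300)²·(1 − 503/5700)·10.6²/503 = 0.124173
  stratum Mid: (700/7300)²·(1 − 120/700)·65.4²/120 = 0.271553
  stratum High: (900/7300)²·(1 − 107/900)·52.5²/107 = 0.344989
V̂(x̄_st) = 0.740714
SE(x̄_st) = √0.740714 = 0.860648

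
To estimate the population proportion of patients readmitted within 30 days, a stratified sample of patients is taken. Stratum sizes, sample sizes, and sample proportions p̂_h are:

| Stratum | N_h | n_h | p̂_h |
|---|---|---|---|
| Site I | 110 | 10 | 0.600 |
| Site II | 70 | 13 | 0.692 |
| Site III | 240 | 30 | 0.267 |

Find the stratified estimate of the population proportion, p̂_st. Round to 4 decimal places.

N = 420; stratum weights W_h = N_h/N.
p̂_st = Σ W_h p̂_h = (110·0.600 + 70·0.692 + 240·0.267)/420 = 0.42505

p̂_st ≈ 0.4250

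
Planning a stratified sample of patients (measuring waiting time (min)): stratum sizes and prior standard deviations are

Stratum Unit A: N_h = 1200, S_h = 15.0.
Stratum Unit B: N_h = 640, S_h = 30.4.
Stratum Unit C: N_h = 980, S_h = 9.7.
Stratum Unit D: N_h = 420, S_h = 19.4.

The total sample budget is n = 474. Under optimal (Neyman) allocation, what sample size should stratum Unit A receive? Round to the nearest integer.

Neyman allocation: n_h = n · N_h S_h / Σ N_i S_i, with n = 474.
  stratum Unit A: N_h·S_h = 1200·15.0 = 18000.00
  stratum Unit B: N_h·S_h = 640·30.4 = 19456.00
  stratum Unit C: N_h·S_h = 980·9.7 = 9506.00
  stratum Unit D: N_h·S_h = 420·19.4 = 8148.00
Σ N_h S_h = 55110.00
n for stratum Unit A = 474·18000.00/55110.00 = 154.818 → 155

155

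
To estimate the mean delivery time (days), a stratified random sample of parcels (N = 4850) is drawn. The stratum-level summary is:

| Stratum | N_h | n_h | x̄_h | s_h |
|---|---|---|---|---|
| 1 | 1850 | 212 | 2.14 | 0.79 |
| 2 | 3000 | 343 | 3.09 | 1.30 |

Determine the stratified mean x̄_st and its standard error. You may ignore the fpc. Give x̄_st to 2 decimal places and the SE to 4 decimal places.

x̄_st ≈ 2.73, SE ≈ 0.0481

x̄_st = Σ W_h x̄_h = (1850·2.14 + 3000·3.09)/4850 = 2.72763
V̂(x̄_st) = Σ W_h² s_h²/n_h, with W_h = N_h/N and N = 4850:
  stratum 1: (1850/4850)²·0.79²/212 = 0.00042833
  stratum 2: (3000/4850)²·1.30²/343 = 0.00188517
V̂(x̄_st) = 0.0023135
SE(x̄_st) = √0.0023135 = 0.0480989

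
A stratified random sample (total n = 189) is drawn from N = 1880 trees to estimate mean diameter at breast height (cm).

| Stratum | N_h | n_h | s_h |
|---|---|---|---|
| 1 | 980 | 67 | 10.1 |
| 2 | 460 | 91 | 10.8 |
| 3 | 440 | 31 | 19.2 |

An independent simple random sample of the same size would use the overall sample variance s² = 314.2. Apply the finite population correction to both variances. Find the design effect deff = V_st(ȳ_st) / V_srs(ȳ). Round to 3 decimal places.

V̂(ȳ_st) = Σ W_h² (1 − n_h/N_h) s_h²/n_h, with W_h = N_h/N and N = 1880:
  stratum 1: (980/1880)²·(1 − 67/980)·10.1²/67 = 0.385433
  stratum 2: (460/1880)²·(1 − 91/460)·10.8²/91 = 0.0615566
  stratum 3: (440/1880)²·(1 − 31/440)·19.2²/31 = 0.605482
V_st = 1.05247
V_srs = (1 − 189/1880)·314.2/189 = 1.49531
deff = V_st / V_srs = 1.05247/1.49531 = 0.7039

deff ≈ 0.704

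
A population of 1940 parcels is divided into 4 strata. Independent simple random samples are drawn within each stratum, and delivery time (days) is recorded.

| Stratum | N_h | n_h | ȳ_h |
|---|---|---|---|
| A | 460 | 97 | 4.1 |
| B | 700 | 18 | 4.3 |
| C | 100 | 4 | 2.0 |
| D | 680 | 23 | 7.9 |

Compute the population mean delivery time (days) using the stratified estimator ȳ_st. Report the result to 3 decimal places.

N = Σ N_h = 1940. Stratum weights W_h = N_h/N.
ȳ_st = (460·4.1 + 700·4.3 + 100·2.0 + 680·7.9) / 1940 = 5.39588

ȳ_st ≈ 5.396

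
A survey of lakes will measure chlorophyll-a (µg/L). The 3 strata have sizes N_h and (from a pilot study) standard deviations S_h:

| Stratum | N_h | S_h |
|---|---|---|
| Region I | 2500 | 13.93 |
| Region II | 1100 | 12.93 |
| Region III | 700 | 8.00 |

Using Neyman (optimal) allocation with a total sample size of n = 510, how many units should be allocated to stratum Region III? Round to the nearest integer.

Neyman allocation: n_h = n · N_h S_h / Σ N_i S_i, with n = 510.
  stratum Region I: N_h·S_h = 2500·13.93 = 34825.00
  stratum Region II: N_h·S_h = 1100·12.93 = 14223.00
  stratum Region III: N_h·S_h = 700·8.00 = 5600.00
Σ N_h S_h = 54648.00
n for stratum Region III = 510·5600.00/54648.00 = 52.262 → 52

52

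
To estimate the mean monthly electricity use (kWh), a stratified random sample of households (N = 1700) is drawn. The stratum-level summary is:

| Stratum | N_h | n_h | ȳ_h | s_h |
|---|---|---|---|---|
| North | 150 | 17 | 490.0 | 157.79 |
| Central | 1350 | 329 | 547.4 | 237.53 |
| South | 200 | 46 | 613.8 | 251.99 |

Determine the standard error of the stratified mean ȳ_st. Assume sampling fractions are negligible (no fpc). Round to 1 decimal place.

V̂(ȳ_st) = Σ W_h² s_h²/n_h, with W_h = N_h/N and N = 1700:
  stratum North: (150/1700)²·157.79²/17 = 11.4024
  stratum Central: (1350/1700)²·237.53²/329 = 108.146
  stratum South: (200/1700)²·251.99²/46 = 19.1061
V̂(ȳ_st) = 138.654
SE(ȳ_st) = √138.654 = 11.7752

SE(ȳ_st) ≈ 11.8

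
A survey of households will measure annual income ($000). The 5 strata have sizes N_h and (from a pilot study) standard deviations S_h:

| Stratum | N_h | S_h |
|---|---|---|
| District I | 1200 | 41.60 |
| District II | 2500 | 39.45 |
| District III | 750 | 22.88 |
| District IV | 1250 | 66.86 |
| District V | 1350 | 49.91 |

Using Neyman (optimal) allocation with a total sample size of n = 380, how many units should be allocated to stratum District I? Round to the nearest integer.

60

Neyman allocation: n_h = n · N_h S_h / Σ N_i S_i, with n = 380.
  stratum District I: N_h·S_h = 1200·41.60 = 49920.00
  stratum District II: N_h·S_h = 2500·39.45 = 98625.00
  stratum District III: N_h·S_h = 750·22.88 = 17160.00
  stratum District IV: N_h·S_h = 1250·66.86 = 83575.00
  stratum District V: N_h·S_h = 1350·49.91 = 67378.50
Σ N_h S_h = 316658.50
n for stratum District I = 380·49920.00/316658.50 = 59.906 → 60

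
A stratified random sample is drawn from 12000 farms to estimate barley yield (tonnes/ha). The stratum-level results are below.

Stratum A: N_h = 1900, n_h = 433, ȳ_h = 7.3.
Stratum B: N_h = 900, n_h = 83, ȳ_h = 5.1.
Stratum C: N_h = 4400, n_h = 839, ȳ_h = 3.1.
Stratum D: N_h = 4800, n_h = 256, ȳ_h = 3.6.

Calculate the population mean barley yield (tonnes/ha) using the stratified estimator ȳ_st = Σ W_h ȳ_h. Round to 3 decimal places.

N = Σ N_h = 12000. Stratum weights W_h = N_h/N.
ȳ_st = (1900·7.3 + 900·5.1 + 4400·3.1 + 4800·3.6) / 12000 = 4.11500

ȳ_st ≈ 4.115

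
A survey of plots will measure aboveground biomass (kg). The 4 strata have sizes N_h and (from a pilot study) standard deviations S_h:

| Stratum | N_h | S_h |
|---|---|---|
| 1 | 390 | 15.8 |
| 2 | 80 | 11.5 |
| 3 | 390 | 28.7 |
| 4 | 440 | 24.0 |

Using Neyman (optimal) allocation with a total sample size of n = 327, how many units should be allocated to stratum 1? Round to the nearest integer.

Neyman allocation: n_h = n · N_h S_h / Σ N_i S_i, with n = 327.
  stratum 1: N_h·S_h = 390·15.8 = 6162.00
  stratum 2: N_h·S_h = 80·11.5 = 920.00
  stratum 3: N_h·S_h = 390·28.7 = 11193.00
  stratum 4: N_h·S_h = 440·24.0 = 10560.00
Σ N_h S_h = 28835.00
n for stratum 1 = 327·6162.00/28835.00 = 69.879 → 70

70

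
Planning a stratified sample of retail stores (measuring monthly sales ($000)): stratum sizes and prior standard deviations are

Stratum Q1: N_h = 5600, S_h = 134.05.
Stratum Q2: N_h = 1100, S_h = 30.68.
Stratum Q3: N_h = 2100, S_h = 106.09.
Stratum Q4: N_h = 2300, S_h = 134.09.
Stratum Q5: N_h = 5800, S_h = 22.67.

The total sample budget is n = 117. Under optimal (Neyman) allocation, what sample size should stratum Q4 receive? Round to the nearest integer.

25

Neyman allocation: n_h = n · N_h S_h / Σ N_i S_i, with n = 117.
  stratum Q1: N_h·S_h = 5600·134.05 = 750680.00
  stratum Q2: N_h·S_h = 1100·30.68 = 33748.00
  stratum Q3: N_h·S_h = 2100·106.09 = 222789.00
  stratum Q4: N_h·S_h = 2300·134.09 = 308407.00
  stratum Q5: N_h·S_h = 5800·22.67 = 131486.00
Σ N_h S_h = 1447110.00
n for stratum Q4 = 117·308407.00/1447110.00 = 24.935 → 25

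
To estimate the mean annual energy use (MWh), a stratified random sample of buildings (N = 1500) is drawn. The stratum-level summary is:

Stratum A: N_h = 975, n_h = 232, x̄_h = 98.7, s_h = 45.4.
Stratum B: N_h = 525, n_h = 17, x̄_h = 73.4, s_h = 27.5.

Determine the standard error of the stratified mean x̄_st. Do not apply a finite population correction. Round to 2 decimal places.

SE(x̄_st) ≈ 3.03

V̂(x̄_st) = Σ W_h² s_h²/n_h, with W_h = N_h/N and N = 1500:
  stratum A: (975/1500)²·45.4²/232 = 3.75362
  stratum B: (525/1500)²·27.5²/17 = 5.44945
V̂(x̄_st) = 9.20307
SE(x̄_st) = √9.20307 = 3.03366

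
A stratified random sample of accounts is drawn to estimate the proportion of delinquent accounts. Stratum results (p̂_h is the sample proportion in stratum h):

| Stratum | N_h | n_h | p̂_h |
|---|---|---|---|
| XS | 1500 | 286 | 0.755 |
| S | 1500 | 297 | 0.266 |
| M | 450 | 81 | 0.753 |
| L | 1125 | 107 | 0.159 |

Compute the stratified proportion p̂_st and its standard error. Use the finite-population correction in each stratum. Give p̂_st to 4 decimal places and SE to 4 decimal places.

N = 4575; stratum weights W_h = N_h/N.
p̂_st = Σ W_h p̂_h = (1500·0.755 + 1500·0.266 + 450·0.753 + 1125·0.159)/4575 = 0.44792
V̂(p̂_st) = Σ W_h² (1 − n_h/N_h) p̂_h(1−p̂_h)/(n_h−1):
  stratum XS: (1500/4575)²·(1 − 286/1500)·0.755·0.245/285 = 5.64672e-05
  stratum S: (1500/4575)²·(1 − 297/1500)·0.266·0.734/296 = 5.6867e-05
  stratum M: (450/4575)²·(1 − 81/450)·0.753·0.247/80 = 1.84441e-05
  stratum L: (1125/4575)²·(1 − 107/1125)·0.159·0.841/106 = 6.90248e-05
V̂(p̂_st) = 0.000200803; SE = √V̂ = 0.0141705

p̂_st ≈ 0.4479, SE ≈ 0.0142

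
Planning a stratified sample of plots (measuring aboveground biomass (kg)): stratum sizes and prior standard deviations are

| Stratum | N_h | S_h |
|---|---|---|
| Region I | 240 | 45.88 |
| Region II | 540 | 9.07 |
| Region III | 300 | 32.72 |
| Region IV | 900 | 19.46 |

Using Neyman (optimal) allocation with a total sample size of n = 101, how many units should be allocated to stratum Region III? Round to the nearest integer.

Neyman allocation: n_h = n · N_h S_h / Σ N_i S_i, with n = 101.
  stratum Region I: N_h·S_h = 240·45.88 = 11011.20
  stratum Region II: N_h·S_h = 540·9.07 = 4897.80
  stratum Region III: N_h·S_h = 300·32.72 = 9816.00
  stratum Region IV: N_h·S_h = 900·19.46 = 17514.00
Σ N_h S_h = 43239.00
n for stratum Region III = 101·9816.00/43239.00 = 22.929 → 23

23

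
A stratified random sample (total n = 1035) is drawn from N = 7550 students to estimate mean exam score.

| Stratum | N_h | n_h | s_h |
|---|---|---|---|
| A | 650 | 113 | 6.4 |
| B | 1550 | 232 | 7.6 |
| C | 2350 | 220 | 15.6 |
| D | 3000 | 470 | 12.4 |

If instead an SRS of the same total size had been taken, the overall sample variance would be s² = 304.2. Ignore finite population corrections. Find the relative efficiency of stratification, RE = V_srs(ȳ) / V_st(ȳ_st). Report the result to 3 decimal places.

RE ≈ 1.709

V̂(ȳ_st) = Σ W_h² s_h²/n_h, with W_h = N_h/N and N = 7550:
  stratum A: (650/7550)²·6.4²/113 = 0.00268667
  stratum B: (1550/7550)²·7.6²/232 = 0.0104932
  stratum C: (2350/7550)²·15.6²/220 = 0.107169
  stratum D: (3000/7550)²·12.4²/470 = 0.0516528
V_st = 0.172002
V_srs = s²/n = 304.2/1035 = 0.293913
Relative efficiency = V_srs / V_st = 0.293913/0.172002 = 1.7088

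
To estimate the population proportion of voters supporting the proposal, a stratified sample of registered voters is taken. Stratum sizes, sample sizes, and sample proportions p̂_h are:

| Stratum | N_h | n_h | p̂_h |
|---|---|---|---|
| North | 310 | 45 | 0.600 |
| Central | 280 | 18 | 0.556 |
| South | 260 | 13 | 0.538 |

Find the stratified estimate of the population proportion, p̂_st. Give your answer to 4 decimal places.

N = 850; stratum weights W_h = N_h/N.
p̂_st = Σ W_h p̂_h = (310·0.600 + 280·0.556 + 260·0.538)/850 = 0.56654

p̂_st ≈ 0.5665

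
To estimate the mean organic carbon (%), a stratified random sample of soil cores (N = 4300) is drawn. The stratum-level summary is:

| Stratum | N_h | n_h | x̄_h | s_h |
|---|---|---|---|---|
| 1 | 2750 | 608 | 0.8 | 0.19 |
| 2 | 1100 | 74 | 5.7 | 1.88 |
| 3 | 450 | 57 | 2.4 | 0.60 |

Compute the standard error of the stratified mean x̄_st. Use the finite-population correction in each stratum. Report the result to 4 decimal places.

SE(x̄_st) ≈ 0.0547

V̂(x̄_st) = Σ W_h² (1 − n_h/N_h) s_h²/n_h, with W_h = N_h/N and N = 4300:
  stratum 1: (2750/4300)²·(1 − 608/2750)·0.19²/608 = 1.89155e-05
  stratum 2: (1100/4300)²·(1 − 74/1100)·1.88²/74 = 0.00291533
  stratum 3: (450/4300)²·(1 − 57/450)·0.60²/57 = 6.04082e-05
V̂(x̄_st) = 0.00299465
SE(x̄_st) = √0.00299465 = 0.0547234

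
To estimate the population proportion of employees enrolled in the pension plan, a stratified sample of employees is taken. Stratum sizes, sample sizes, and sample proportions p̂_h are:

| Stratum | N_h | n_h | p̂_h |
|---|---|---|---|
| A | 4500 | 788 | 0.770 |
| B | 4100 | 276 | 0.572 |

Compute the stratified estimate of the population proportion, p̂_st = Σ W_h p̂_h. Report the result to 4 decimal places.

p̂_st ≈ 0.6756

N = 8600; stratum weights W_h = N_h/N.
p̂_st = Σ W_h p̂_h = (4500·0.770 + 4100·0.572)/8600 = 0.67560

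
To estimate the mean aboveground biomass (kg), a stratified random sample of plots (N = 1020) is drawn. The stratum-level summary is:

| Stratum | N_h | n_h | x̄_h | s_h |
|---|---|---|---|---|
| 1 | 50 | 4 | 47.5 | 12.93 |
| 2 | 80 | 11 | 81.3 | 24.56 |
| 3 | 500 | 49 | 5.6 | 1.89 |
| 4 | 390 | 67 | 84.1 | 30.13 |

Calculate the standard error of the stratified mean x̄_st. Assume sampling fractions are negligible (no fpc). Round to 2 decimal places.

V̂(x̄_st) = Σ W_h² s_h²/n_h, with W_h = N_h/N and N = 1020:
  stratum 1: (50/1020)²·12.93²/4 = 0.100433
  stratum 2: (80/1020)²·24.56²/11 = 0.337321
  stratum 3: (500/1020)²·1.89²/49 = 0.0175173
  stratum 4: (390/1020)²·30.13²/67 = 1.98085
V̂(x̄_st) = 2.43612
SE(x̄_st) = √2.43612 = 1.56081

SE(x̄_st) ≈ 1.56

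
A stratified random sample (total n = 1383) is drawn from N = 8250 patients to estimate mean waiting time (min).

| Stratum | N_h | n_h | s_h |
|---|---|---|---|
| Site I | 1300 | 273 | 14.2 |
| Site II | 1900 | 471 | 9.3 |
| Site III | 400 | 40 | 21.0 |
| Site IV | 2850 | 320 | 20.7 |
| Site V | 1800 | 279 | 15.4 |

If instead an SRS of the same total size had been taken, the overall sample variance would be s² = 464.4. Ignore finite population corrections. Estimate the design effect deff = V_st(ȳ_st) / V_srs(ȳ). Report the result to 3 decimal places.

deff ≈ 0.757

V̂(ȳ_st) = Σ W_h² s_h²/n_h, with W_h = N_h/N and N = 8250:
  stratum Site I: (1300/8250)²·14.2²/273 = 0.0183397
  stratum Site II: (1900/8250)²·9.3²/471 = 0.00973967
  stratum Site III: (400/8250)²·21.0²/40 = 0.0259174
  stratum Site IV: (2850/8250)²·20.7²/320 = 0.159798
  stratum Site V: (1800/8250)²·15.4²/279 = 0.0404645
V_st = 0.25426
V_srs = s²/n = 464.4/1383 = 0.335792
deff = V_st / V_srs = 0.25426/0.335792 = 0.7572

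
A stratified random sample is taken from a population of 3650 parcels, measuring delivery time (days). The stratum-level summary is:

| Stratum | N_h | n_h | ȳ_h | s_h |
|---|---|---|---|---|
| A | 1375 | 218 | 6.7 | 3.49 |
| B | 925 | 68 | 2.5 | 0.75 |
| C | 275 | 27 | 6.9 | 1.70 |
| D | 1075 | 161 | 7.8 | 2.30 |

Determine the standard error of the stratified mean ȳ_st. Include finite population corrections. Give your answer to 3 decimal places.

SE(ȳ_st) ≈ 0.101

V̂(ȳ_st) = Σ W_h² (1 − n_h/N_h) s_h²/n_h, with W_h = N_h/N and N = 3650:
  stratum A: (1375/3650)²·(1 − 218/1375)·3.49²/218 = 0.00667183
  stratum B: (925/3650)²·(1 − 68/925)·0.75²/68 = 0.00049221
  stratum C: (275/3650)²·(1 − 27/275)·1.70²/27 = 0.00054794
  stratum D: (1075/3650)²·(1 − 161/1075)·2.30²/161 = 0.00242325
V̂(ȳ_st) = 0.0101352
SE(ȳ_st) = √0.0101352 = 0.100674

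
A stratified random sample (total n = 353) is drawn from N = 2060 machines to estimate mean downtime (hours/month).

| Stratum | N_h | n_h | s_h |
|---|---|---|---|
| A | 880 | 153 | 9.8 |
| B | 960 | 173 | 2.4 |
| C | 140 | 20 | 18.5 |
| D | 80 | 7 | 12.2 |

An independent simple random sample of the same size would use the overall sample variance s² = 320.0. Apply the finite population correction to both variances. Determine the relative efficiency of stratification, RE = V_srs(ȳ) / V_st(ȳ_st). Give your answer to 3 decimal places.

V̂(ȳ_st) = Σ W_h² (1 − n_h/N_h) s_h²/n_h, with W_h = N_h/N and N = 2060:
  stratum A: (880/2060)²·(1 − 153/880)·9.8²/153 = 0.0946332
  stratum B: (960/2060)²·(1 − 173/960)·2.4²/173 = 0.00592772
  stratum C: (140/2060)²·(1 − 20/140)·18.5²/20 = 0.0677467
  stratum D: (80/2060)²·(1 − 7/80)·12.2²/7 = 0.0292617
V_st = 0.197569
V_srs = (1 − 353/2060)·320.0/353 = 0.751176
Relative efficiency = V_srs / V_st = 0.751176/0.197569 = 3.8021

RE ≈ 3.802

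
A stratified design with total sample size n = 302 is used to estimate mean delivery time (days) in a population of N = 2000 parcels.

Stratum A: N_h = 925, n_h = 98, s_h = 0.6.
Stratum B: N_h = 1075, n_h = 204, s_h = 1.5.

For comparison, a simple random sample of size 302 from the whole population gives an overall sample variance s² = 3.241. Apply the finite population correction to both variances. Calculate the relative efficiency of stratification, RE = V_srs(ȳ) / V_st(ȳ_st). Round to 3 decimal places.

V̂(ȳ_st) = Σ W_h² (1 − n_h/N_h) s_h²/n_h, with W_h = N_h/N and N = 2000:
  stratum A: (925/2000)²·(1 − 98/925)·0.6²/98 = 0.000702528
  stratum B: (1075/2000)²·(1 − 204/1075)·1.5²/204 = 0.00258178
V_st = 0.00328431
V_srs = (1 − 302/2000)·3.241/302 = 0.00911129
Relative efficiency = V_srs / V_st = 0.00911129/0.00328431 = 2.7742

RE ≈ 2.774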